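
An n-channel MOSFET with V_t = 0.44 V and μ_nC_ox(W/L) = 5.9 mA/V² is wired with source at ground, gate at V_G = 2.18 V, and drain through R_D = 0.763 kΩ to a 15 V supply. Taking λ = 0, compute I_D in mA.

V_GS = V_G = 2.18 V, so V_ov = 2.18 − 0.44 = 1.74 V.
Assume saturation: I_D = ½ k_n V_ov² = 0.5 × 5.9 × 1.74² = 8.93 mA, giving V_DS = V_DD − I_D R_D = 15 − 8.93 × 0.763 = 8.19 V.
V_DS = 8.19 V ≥ V_ov = 1.74 V, confirming saturation.

I_D = 8.93 mA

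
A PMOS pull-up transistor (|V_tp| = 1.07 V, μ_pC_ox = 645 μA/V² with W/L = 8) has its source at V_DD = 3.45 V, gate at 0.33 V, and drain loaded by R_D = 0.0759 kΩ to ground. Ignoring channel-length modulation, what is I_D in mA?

I_D = 10.8 mA

V_SG = V_DD − V_G = 3.45 − 0.33 = 3.12 V, so V_ov = 3.12 − 1.07 = 2.05 V.
k_p = μ_pC_ox · (W/L) = 5.16 mA/V².
Assume saturation: I_D = ½ k_p V_ov² = 0.5 × 5.16 × 2.05² = 10.8 mA, giving V_SD = V_DD − I_D R_D = 3.45 − 10.8 × 0.0759 = 2.63 V.
V_SD = 2.63 V ≥ V_ov = 2.05 V, confirming saturation.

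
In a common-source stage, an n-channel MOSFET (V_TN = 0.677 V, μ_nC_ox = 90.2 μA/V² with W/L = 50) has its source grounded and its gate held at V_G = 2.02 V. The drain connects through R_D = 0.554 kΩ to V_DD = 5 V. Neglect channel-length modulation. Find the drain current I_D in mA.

I_D = 4.07 mA

V_GS = V_G = 2.02 V, so V_ov = 2.02 − 0.677 = 1.34 V.
k_n = μ_nC_ox · (W/L) = 4.51 mA/V².
Assume saturation: I_D = ½ k_n V_ov² = 0.5 × 4.51 × 1.34² = 4.07 mA, giving V_DS = V_DD − I_D R_D = 5 − 4.07 × 0.554 = 2.75 V.
V_DS = 2.75 V ≥ V_ov = 1.34 V, confirming saturation.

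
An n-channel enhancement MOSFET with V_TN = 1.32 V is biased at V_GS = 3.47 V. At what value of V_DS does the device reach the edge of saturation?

The boundary between triode and saturation is V_DS = V_GS − V_TN = V_ov.
V_ov = 3.47 − 1.32 = 2.15 V.

V_DS,sat = 2.15 V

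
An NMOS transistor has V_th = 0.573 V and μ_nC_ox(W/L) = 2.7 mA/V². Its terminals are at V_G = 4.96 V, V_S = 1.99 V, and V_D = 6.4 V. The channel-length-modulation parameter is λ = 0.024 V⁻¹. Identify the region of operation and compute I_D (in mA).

Saturation; I_D = 8.58 mA

V_GS = V_G − V_S = 4.96 − 1.99 = 2.97 V; V_DS = V_D − V_S = 6.4 − 1.99 = 4.41 V.
V_ov = V_GS − V_th = 2.97 − 0.573 = 2.4 V.
Since V_DS = 4.41 V ≥ V_ov = 2.4 V, the device is in saturation.
I_D = ½ k_n V_ov² (1 + λ V_DS) = 0.5 × 2.7 × 2.4² × (1 + 0.024 × 4.41) = 8.58 mA.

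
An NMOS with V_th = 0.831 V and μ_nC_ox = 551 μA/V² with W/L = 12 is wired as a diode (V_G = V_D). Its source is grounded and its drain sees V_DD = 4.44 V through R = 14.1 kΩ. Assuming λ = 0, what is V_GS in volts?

V_GS = 1.10 V

With gate tied to drain, V_GS = V_DS ≥ V_GS − V_th, so the device is in saturation.
k_n = μ_nC_ox · (W/L) = 6.612 mA/V².
KCL at the drain: ½ k_n (V_GS − V_th)² = (V_DD − V_GS)/R.
Let x = V_GS − 0.831. Then 46.6 x² + x − 3.609 = 0, giving x = 0.268 V (positive root), so V_GS = 1.1 V.
I_D = (V_DD − V_GS)/R = (4.44 − 1.1) / 14.1 = 0.237 mA.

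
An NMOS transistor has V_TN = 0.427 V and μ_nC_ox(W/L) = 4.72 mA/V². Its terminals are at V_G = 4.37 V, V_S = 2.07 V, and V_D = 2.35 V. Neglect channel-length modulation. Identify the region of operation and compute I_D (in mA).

V_GS = V_G − V_S = 4.37 − 2.07 = 2.3 V; V_DS = V_D − V_S = 2.35 − 2.07 = 0.28 V.
V_ov = V_GS − V_TN = 2.3 − 0.427 = 1.87 V.
Since V_DS = 0.28 V < V_ov = 1.87 V, the device is in the triode region.
I_D = k_n [V_ov · V_DS − ½ V_DS²] = 4.72 × [1.87 × 0.28 − 0.5 × 0.28²] = 2.29 mA.

Triode; I_D = 2.29 mA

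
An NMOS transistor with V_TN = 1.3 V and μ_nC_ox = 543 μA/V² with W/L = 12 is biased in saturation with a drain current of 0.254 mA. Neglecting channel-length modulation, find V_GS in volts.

k_n = μ_nC_ox · (W/L) = 6.516 mA/V².
In saturation I_D = ½ k_n (V_GS − V_TN)², so V_GS − V_TN = √(2 I_D / k_n) = √(2 × 0.254 / 6.516) = 0.279 V.
V_GS = 1.3 + 0.279 = 1.58 V.

V_GS = 1.58 V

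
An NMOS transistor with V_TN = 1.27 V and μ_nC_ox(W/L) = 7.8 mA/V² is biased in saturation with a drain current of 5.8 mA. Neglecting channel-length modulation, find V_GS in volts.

In saturation I_D = ½ k_n (V_GS − V_TN)², so V_GS − V_TN = √(2 I_D / k_n) = √(2 × 5.8 / 7.8) = 1.22 V.
V_GS = 1.27 + 1.22 = 2.49 V.

V_GS = 2.49 V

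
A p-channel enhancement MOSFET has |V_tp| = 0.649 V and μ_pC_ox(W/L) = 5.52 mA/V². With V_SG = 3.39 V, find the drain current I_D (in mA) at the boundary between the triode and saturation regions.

I_D = 20.7 mA

At the boundary V_SD = V_ov = V_SG − |V_tp| = 3.39 − 0.649 = 2.74 V.
I_D = ½ k_p V_ov² = 0.5 × 5.52 × 2.74² = 20.7 mA.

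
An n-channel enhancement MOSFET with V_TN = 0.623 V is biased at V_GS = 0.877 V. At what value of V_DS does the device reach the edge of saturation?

The boundary between triode and saturation is V_DS = V_GS − V_TN = V_ov.
V_ov = 0.877 − 0.623 = 0.254 V.

V_DS,sat = 0.254 V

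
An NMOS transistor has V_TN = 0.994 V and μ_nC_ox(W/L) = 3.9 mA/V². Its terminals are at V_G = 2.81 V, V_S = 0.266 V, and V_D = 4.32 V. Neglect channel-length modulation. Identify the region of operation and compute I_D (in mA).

Saturation; I_D = 4.68 mA

V_GS = V_G − V_S = 2.81 − 0.266 = 2.54 V; V_DS = V_D − V_S = 4.32 − 0.266 = 4.05 V.
V_ov = V_GS − V_TN = 2.54 − 0.994 = 1.55 V.
Since V_DS = 4.05 V ≥ V_ov = 1.55 V, the device is in saturation.
I_D = ½ k_n V_ov² = 0.5 × 3.9 × 1.55² = 4.68 mA.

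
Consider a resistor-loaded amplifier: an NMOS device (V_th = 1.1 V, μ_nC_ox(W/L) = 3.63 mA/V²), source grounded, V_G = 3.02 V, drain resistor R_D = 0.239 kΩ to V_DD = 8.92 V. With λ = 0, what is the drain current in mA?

V_GS = V_G = 3.02 V, so V_ov = 3.02 − 1.1 = 1.92 V.
Assume saturation: I_D = ½ k_n V_ov² = 0.5 × 3.63 × 1.92² = 6.69 mA, giving V_DS = V_DD − I_D R_D = 8.92 − 6.69 × 0.239 = 7.32 V.
V_DS = 7.32 V ≥ V_ov = 1.92 V, confirming saturation.

I_D = 6.69 mA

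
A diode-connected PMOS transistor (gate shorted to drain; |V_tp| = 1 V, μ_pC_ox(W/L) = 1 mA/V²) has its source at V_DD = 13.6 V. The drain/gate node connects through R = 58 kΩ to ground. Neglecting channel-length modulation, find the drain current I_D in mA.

With gate tied to drain, V_SG = V_SD ≥ V_SG − |V_tp|, so the device is in saturation.
KCL at the drain: ½ k_p (V_SG − |V_tp|)² = (V_DD − V_SG)/R.
Let x = V_SG − 1. Then 29 x² + x − 12.6 = 0, giving x = 0.642 V (positive root), so V_SG = 1.64 V.
I_D = (V_DD − V_SG)/R = (13.6 − 1.64) / 58 = 0.206 mA.

I_D = 0.206 mA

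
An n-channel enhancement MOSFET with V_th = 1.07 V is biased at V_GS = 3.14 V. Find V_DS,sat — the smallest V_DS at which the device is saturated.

The boundary between triode and saturation is V_DS = V_GS − V_th = V_ov.
V_ov = 3.14 − 1.07 = 2.07 V.

V_DS,sat = 2.07 V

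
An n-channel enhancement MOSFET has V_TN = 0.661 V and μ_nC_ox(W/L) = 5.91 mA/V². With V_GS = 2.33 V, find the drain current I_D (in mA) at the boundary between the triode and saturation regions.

I_D = 8.23 mA

At the boundary V_DS = V_ov = V_GS − V_TN = 2.33 − 0.661 = 1.67 V.
I_D = ½ k_n V_ov² = 0.5 × 5.91 × 1.67² = 8.23 mA.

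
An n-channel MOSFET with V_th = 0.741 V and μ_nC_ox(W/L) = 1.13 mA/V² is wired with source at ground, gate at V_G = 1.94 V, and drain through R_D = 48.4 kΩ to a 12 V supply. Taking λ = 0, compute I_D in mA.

I_D = 0.244 mA

V_GS = V_G = 1.94 V, so V_ov = 1.94 − 0.741 = 1.2 V.
Assume saturation: I_D = ½ k_n V_ov² = 0.5 × 1.13 × 1.2² = 0.812 mA, giving V_DS = V_DD − I_D R_D = 12 − 0.812 × 48.4 = -27.3 V.
But -27.3 V < V_ov = 1.2 V, so the device is actually in triode.
In triode I_D = k_n[V_ov V_DS − ½ V_DS²] and I_D = (V_DD − V_DS)/R_D. Equating: 27.3 V_DS² − 66.58 V_DS + 12 = 0, giving V_DS = 0.196 V (the root below V_ov).
I_D = (12 − 0.196) / 48.4 = 0.244 mA.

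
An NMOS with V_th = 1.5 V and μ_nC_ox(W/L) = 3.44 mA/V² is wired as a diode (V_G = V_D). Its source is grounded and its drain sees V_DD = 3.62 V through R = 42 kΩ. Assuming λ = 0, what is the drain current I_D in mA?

I_D = 0.0466 mA

With gate tied to drain, V_GS = V_DS ≥ V_GS − V_th, so the device is in saturation.
KCL at the drain: ½ k_n (V_GS − V_th)² = (V_DD − V_GS)/R.
Let x = V_GS − 1.5. Then 72.2 x² + x − 2.12 = 0, giving x = 0.165 V (positive root), so V_GS = 1.66 V.
I_D = (V_DD − V_GS)/R = (3.62 − 1.66) / 42 = 0.0466 mA.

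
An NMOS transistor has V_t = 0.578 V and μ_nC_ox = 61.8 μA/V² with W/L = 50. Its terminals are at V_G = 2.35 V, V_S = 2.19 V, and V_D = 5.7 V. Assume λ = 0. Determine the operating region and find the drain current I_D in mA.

V_GS = V_G − V_S = 2.35 − 2.19 = 0.16 V; V_DS = V_D − V_S = 5.7 − 2.19 = 3.51 V.
V_GS = 0.16 V < V_t = 0.578 V, so the transistor is in cutoff.

Cutoff; I_D = 0 mA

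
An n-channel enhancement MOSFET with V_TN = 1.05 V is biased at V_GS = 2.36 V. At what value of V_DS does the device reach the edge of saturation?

V_DS,sat = 1.31 V

The boundary between triode and saturation is V_DS = V_GS − V_TN = V_ov.
V_ov = 2.36 − 1.05 = 1.31 V.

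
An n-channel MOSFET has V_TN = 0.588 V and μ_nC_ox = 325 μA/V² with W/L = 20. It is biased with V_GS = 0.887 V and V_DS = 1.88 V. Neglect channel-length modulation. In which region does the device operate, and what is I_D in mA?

Saturation; I_D = 0.291 mA

k_n = μ_nC_ox · (W/L) = 6.5 mA/V².
V_ov = V_GS − V_TN = 0.887 − 0.588 = 0.299 V.
Since V_DS = 1.88 V ≥ V_ov = 0.299 V, the device is in saturation.
I_D = ½ k_n V_ov² = 0.5 × 6.5 × 0.299² = 0.291 mA.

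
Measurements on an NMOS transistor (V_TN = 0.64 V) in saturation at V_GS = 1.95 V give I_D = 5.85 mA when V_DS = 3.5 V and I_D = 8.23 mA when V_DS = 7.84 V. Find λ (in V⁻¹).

With V_GS fixed, I_D ∝ (1 + λ V_DS) in saturation, so I_D2/I_D1 = (1 + λ V_DS2)/(1 + λ V_DS1).
8.23/5.85 = 1.407 = (1 + 7.84 λ)/(1 + 3.5 λ).
Solving: λ (I_D1 V_DS2 − I_D2 V_DS1) = I_D2 − I_D1, so λ = (8.23 − 5.85) / (5.85 × 7.84 − 8.23 × 3.5) = 2.38 / 17.1 = 0.14 V⁻¹.

λ = 0.140 V⁻¹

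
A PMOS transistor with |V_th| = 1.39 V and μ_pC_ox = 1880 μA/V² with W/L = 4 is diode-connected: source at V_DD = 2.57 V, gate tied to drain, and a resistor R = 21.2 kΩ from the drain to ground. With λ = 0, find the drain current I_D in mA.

I_D = 0.0502 mA

With gate tied to drain, V_SG = V_SD ≥ V_SG − |V_th|, so the device is in saturation.
k_p = μ_pC_ox · (W/L) = 7.52 mA/V².
KCL at the drain: ½ k_p (V_SG − |V_th|)² = (V_DD − V_SG)/R.
Let x = V_SG − 1.39. Then 79.7 x² + x − 1.18 = 0, giving x = 0.116 V (positive root), so V_SG = 1.51 V.
I_D = (V_DD − V_SG)/R = (2.57 − 1.51) / 21.2 = 0.0502 mA.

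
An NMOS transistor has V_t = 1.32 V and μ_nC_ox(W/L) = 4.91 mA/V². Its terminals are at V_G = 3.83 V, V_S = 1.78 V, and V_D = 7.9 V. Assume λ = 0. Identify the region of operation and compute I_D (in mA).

V_GS = V_G − V_S = 3.83 − 1.78 = 2.05 V; V_DS = V_D − V_S = 7.9 − 1.78 = 6.12 V.
V_ov = V_GS − V_t = 2.05 − 1.32 = 0.73 V.
Since V_DS = 6.12 V ≥ V_ov = 0.73 V, the device is in saturation.
I_D = ½ k_n V_ov² = 0.5 × 4.91 × 0.73² = 1.31 mA.

Saturation; I_D = 1.31 mA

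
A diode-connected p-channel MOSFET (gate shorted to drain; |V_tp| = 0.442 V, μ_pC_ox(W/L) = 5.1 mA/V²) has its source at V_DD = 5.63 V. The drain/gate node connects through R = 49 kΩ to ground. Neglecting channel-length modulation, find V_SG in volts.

V_SG = 0.642 V

With gate tied to drain, V_SG = V_SD ≥ V_SG − |V_tp|, so the device is in saturation.
KCL at the drain: ½ k_p (V_SG − |V_tp|)² = (V_DD − V_SG)/R.
Let x = V_SG − 0.442. Then 125 x² + x − 5.188 = 0, giving x = 0.2 V (positive root), so V_SG = 0.642 V.
I_D = (V_DD − V_SG)/R = (5.63 − 0.642) / 49 = 0.102 mA.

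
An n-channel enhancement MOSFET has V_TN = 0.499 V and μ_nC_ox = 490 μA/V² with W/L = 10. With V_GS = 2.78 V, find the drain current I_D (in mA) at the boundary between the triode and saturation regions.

I_D = 12.7 mA

At the boundary V_DS = V_ov = V_GS − V_TN = 2.78 − 0.499 = 2.28 V.
k_n = μ_nC_ox · (W/L) = 4.9 mA/V².
I_D = ½ k_n V_ov² = 0.5 × 4.9 × 2.28² = 12.7 mA.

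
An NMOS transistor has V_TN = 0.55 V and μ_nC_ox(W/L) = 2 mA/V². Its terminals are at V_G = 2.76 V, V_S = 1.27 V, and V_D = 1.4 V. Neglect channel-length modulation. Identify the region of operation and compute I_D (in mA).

Triode; I_D = 0.227 mA

V_GS = V_G − V_S = 2.76 − 1.27 = 1.49 V; V_DS = V_D − V_S = 1.4 − 1.27 = 0.13 V.
V_ov = V_GS − V_TN = 1.49 − 0.55 = 0.94 V.
Since V_DS = 0.13 V < V_ov = 0.94 V, the device is in the triode region.
I_D = k_n [V_ov · V_DS − ½ V_DS²] = 2 × [0.94 × 0.13 − 0.5 × 0.13²] = 0.227 mA.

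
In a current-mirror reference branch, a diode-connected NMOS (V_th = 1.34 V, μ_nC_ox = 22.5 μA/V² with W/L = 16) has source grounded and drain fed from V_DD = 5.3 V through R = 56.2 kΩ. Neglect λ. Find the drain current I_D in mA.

With gate tied to drain, V_GS = V_DS ≥ V_GS − V_th, so the device is in saturation.
k_n = μ_nC_ox · (W/L) = 0.36 mA/V².
KCL at the drain: ½ k_n (V_GS − V_th)² = (V_DD − V_GS)/R.
Let x = V_GS − 1.34. Then 10.1 x² + x − 3.96 = 0, giving x = 0.578 V (positive root), so V_GS = 1.92 V.
I_D = (V_DD − V_GS)/R = (5.3 − 1.92) / 56.2 = 0.0602 mA.

I_D = 0.0602 mA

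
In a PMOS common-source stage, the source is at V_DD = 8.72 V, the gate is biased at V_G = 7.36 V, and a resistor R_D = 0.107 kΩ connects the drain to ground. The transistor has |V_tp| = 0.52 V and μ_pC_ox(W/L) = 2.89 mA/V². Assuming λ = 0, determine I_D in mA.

I_D = 1.02 mA

V_SG = V_DD − V_G = 8.72 − 7.36 = 1.36 V, so V_ov = 1.36 − 0.52 = 0.84 V.
Assume saturation: I_D = ½ k_p V_ov² = 0.5 × 2.89 × 0.84² = 1.02 mA, giving V_SD = V_DD − I_D R_D = 8.72 − 1.02 × 0.107 = 8.61 V.
V_SD = 8.61 V ≥ V_ov = 0.84 V, confirming saturation.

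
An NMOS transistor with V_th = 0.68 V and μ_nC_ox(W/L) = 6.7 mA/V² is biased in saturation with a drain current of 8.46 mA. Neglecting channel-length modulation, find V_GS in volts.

In saturation I_D = ½ k_n (V_GS − V_th)², so V_GS − V_th = √(2 I_D / k_n) = √(2 × 8.46 / 6.7) = 1.59 V.
V_GS = 0.68 + 1.59 = 2.27 V.

V_GS = 2.27 V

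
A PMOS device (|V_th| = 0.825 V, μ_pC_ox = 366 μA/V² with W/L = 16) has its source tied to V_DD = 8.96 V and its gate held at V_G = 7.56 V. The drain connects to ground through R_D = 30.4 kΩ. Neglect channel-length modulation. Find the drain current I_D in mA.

I_D = 0.292 mA

V_SG = V_DD − V_G = 8.96 − 7.56 = 1.4 V, so V_ov = 1.4 − 0.825 = 0.575 V.
k_p = μ_pC_ox · (W/L) = 5.856 mA/V².
Assume saturation: I_D = ½ k_p V_ov² = 0.5 × 5.856 × 0.575² = 0.968 mA, giving V_SD = V_DD − I_D R_D = 8.96 − 0.968 × 30.4 = -20.5 V.
But -20.5 V < V_ov = 0.575 V, so the device is actually in triode.
In triode I_D = k_p[V_ov V_SD − ½ V_SD²] and I_D = (V_DD − V_SD)/R_D. Equating: 89 V_SD² − 103.4 V_SD + 8.96 = 0, giving V_SD = 0.0944 V (the root below V_ov).
I_D = (8.96 − 0.0944) / 30.4 = 0.292 mA.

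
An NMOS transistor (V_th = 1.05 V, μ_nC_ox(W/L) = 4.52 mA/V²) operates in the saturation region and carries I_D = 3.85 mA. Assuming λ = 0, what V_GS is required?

V_GS = 2.36 V

In saturation I_D = ½ k_n (V_GS − V_th)², so V_GS − V_th = √(2 I_D / k_n) = √(2 × 3.85 / 4.52) = 1.31 V.
V_GS = 1.05 + 1.31 = 2.36 V.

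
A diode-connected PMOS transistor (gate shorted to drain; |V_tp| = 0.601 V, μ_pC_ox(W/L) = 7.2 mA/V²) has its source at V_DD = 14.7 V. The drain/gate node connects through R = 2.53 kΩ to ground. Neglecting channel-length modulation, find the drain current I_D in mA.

I_D = 5.10 mA

With gate tied to drain, V_SG = V_SD ≥ V_SG − |V_tp|, so the device is in saturation.
KCL at the drain: ½ k_p (V_SG − |V_tp|)² = (V_DD − V_SG)/R.
Let x = V_SG − 0.601. Then 9.11 x² + x − 14.1 = 0, giving x = 1.19 V (positive root), so V_SG = 1.79 V.
I_D = (V_DD − V_SG)/R = (14.7 − 1.79) / 2.53 = 5.1 mA.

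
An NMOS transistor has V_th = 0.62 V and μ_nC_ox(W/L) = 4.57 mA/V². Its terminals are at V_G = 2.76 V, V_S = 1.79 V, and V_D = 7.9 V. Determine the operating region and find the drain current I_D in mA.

Saturation; I_D = 0.280 mA

V_GS = V_G − V_S = 2.76 − 1.79 = 0.97 V; V_DS = V_D − V_S = 7.9 − 1.79 = 6.11 V.
V_ov = V_GS − V_th = 0.97 − 0.62 = 0.35 V.
Since V_DS = 6.11 V ≥ V_ov = 0.35 V, the device is in saturation.
I_D = ½ k_n V_ov² = 0.5 × 4.57 × 0.35² = 0.28 mA.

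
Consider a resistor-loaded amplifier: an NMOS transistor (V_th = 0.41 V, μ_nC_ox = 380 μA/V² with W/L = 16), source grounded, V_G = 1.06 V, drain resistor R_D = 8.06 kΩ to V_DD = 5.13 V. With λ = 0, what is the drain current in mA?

V_GS = V_G = 1.06 V, so V_ov = 1.06 − 0.41 = 0.65 V.
k_n = μ_nC_ox · (W/L) = 6.08 mA/V².
Assume saturation: I_D = ½ k_n V_ov² = 0.5 × 6.08 × 0.65² = 1.28 mA, giving V_DS = V_DD − I_D R_D = 5.13 − 1.28 × 8.06 = -5.22 V.
But -5.22 V < V_ov = 0.65 V, so the device is actually in triode.
In triode I_D = k_n[V_ov V_DS − ½ V_DS²] and I_D = (V_DD − V_DS)/R_D. Equating: 24.5 V_DS² − 32.85 V_DS + 5.13 = 0, giving V_DS = 0.18 V (the root below V_ov).
I_D = (5.13 − 0.18) / 8.06 = 0.614 mA.

I_D = 0.614 mA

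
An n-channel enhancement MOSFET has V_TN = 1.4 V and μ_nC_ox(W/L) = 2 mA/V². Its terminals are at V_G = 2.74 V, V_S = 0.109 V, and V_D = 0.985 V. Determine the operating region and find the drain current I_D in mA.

V_GS = V_G − V_S = 2.74 − 0.109 = 2.63 V; V_DS = V_D − V_S = 0.985 − 0.109 = 0.876 V.
V_ov = V_GS − V_TN = 2.63 − 1.4 = 1.23 V.
Since V_DS = 0.876 V < V_ov = 1.23 V, the device is in the triode region.
I_D = k_n [V_ov · V_DS − ½ V_DS²] = 2 × [1.23 × 0.876 − 0.5 × 0.876²] = 1.39 mA.

Triode; I_D = 1.39 mA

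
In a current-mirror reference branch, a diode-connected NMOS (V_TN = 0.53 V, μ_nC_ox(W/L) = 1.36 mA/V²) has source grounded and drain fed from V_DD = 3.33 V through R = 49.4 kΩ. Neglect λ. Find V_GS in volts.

V_GS = 0.804 V

With gate tied to drain, V_GS = V_DS ≥ V_GS − V_TN, so the device is in saturation.
KCL at the drain: ½ k_n (V_GS − V_TN)² = (V_DD − V_GS)/R.
Let x = V_GS − 0.53. Then 33.6 x² + x − 2.8 = 0, giving x = 0.274 V (positive root), so V_GS = 0.804 V.
I_D = (V_DD − V_GS)/R = (3.33 − 0.804) / 49.4 = 0.0511 mA.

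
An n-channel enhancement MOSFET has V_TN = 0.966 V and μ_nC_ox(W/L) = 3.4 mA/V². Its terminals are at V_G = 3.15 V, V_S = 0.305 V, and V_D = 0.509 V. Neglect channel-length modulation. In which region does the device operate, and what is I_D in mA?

V_GS = V_G − V_S = 3.15 − 0.305 = 2.84 V; V_DS = V_D − V_S = 0.509 − 0.305 = 0.204 V.
V_ov = V_GS − V_TN = 2.84 − 0.966 = 1.88 V.
Since V_DS = 0.204 V < V_ov = 1.88 V, the device is in the triode region.
I_D = k_n [V_ov · V_DS − ½ V_DS²] = 3.4 × [1.88 × 0.204 − 0.5 × 0.204²] = 1.23 mA.

Triode; I_D = 1.23 mA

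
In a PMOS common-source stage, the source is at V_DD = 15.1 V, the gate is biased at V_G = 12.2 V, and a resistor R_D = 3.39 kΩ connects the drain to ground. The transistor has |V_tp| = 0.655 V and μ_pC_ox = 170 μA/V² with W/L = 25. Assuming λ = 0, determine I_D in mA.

V_SG = V_DD − V_G = 15.1 − 12.2 = 2.9 V, so V_ov = 2.9 − 0.655 = 2.25 V.
k_p = μ_pC_ox · (W/L) = 4.25 mA/V².
Assume saturation: I_D = ½ k_p V_ov² = 0.5 × 4.25 × 2.25² = 10.7 mA, giving V_SD = V_DD − I_D R_D = 15.1 − 10.7 × 3.39 = -21.2 V.
But -21.2 V < V_ov = 2.25 V, so the device is actually in triode.
In triode I_D = k_p[V_ov V_SD − ½ V_SD²] and I_D = (V_DD − V_SD)/R_D. Equating: 7.2 V_SD² − 33.34 V_SD + 15.1 = 0, giving V_SD = 0.509 V (the root below V_ov).
I_D = (15.1 − 0.509) / 3.39 = 4.3 mA.

I_D = 4.30 mA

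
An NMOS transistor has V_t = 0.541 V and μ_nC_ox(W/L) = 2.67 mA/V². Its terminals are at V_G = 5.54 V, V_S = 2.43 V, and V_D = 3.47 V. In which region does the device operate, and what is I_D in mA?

Triode; I_D = 5.69 mA

V_GS = V_G − V_S = 5.54 − 2.43 = 3.11 V; V_DS = V_D − V_S = 3.47 − 2.43 = 1.04 V.
V_ov = V_GS − V_t = 3.11 − 0.541 = 2.57 V.
Since V_DS = 1.04 V < V_ov = 2.57 V, the device is in the triode region.
I_D = k_n [V_ov · V_DS − ½ V_DS²] = 2.67 × [2.57 × 1.04 − 0.5 × 1.04²] = 5.69 mA.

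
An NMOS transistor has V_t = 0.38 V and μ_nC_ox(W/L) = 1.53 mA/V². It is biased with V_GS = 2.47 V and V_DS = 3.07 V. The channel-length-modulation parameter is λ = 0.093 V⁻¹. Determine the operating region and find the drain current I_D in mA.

V_ov = V_GS − V_t = 2.47 − 0.38 = 2.09 V.
Since V_DS = 3.07 V ≥ V_ov = 2.09 V, the device is in saturation.
I_D = ½ k_n V_ov² (1 + λ V_DS) = 0.5 × 1.53 × 2.09² × (1 + 0.093 × 3.07) = 4.3 mA.

Saturation; I_D = 4.30 mA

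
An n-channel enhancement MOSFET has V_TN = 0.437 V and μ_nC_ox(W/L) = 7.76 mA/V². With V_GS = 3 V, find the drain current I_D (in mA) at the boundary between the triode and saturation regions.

At the boundary V_DS = V_ov = V_GS − V_TN = 3 − 0.437 = 2.56 V.
I_D = ½ k_n V_ov² = 0.5 × 7.76 × 2.56² = 25.5 mA.

I_D = 25.5 mA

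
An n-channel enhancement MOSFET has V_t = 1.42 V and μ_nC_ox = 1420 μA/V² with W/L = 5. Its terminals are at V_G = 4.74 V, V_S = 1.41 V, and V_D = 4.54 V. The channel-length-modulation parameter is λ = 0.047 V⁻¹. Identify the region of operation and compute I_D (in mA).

Saturation; I_D = 14.9 mA

V_GS = V_G − V_S = 4.74 − 1.41 = 3.33 V; V_DS = V_D − V_S = 4.54 − 1.41 = 3.13 V.
k_n = μ_nC_ox · (W/L) = 7.1 mA/V².
V_ov = V_GS − V_t = 3.33 − 1.42 = 1.91 V.
Since V_DS = 3.13 V ≥ V_ov = 1.91 V, the device is in saturation.
I_D = ½ k_n V_ov² (1 + λ V_DS) = 0.5 × 7.1 × 1.91² × (1 + 0.047 × 3.13) = 14.9 mA.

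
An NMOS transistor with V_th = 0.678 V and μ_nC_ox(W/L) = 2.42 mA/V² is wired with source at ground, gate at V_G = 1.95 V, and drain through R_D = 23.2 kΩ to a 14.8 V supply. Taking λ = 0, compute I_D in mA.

I_D = 0.628 mA

V_GS = V_G = 1.95 V, so V_ov = 1.95 − 0.678 = 1.27 V.
Assume saturation: I_D = ½ k_n V_ov² = 0.5 × 2.42 × 1.27² = 1.96 mA, giving V_DS = V_DD − I_D R_D = 14.8 − 1.96 × 23.2 = -30.6 V.
But -30.6 V < V_ov = 1.27 V, so the device is actually in triode.
In triode I_D = k_n[V_ov V_DS − ½ V_DS²] and I_D = (V_DD − V_DS)/R_D. Equating: 28.1 V_DS² − 72.42 V_DS + 14.8 = 0, giving V_DS = 0.224 V (the root below V_ov).
I_D = (14.8 − 0.224) / 23.2 = 0.628 mA.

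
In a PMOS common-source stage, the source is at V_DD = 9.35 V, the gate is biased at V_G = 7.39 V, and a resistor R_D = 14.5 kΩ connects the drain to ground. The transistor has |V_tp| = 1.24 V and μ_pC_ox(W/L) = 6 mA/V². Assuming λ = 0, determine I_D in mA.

V_SG = V_DD − V_G = 9.35 − 7.39 = 1.96 V, so V_ov = 1.96 − 1.24 = 0.72 V.
Assume saturation: I_D = ½ k_p V_ov² = 0.5 × 6 × 0.72² = 1.56 mA, giving V_SD = V_DD − I_D R_D = 9.35 − 1.56 × 14.5 = -13.2 V.
But -13.2 V < V_ov = 0.72 V, so the device is actually in triode.
In triode I_D = k_p[V_ov V_SD − ½ V_SD²] and I_D = (V_DD − V_SD)/R_D. Equating: 43.5 V_SD² − 63.64 V_SD + 9.35 = 0, giving V_SD = 0.166 V (the root below V_ov).
I_D = (9.35 − 0.166) / 14.5 = 0.633 mA.

I_D = 0.633 mA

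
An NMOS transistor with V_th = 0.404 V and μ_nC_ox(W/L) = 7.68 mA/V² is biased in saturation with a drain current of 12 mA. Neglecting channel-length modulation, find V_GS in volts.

In saturation I_D = ½ k_n (V_GS − V_th)², so V_GS − V_th = √(2 I_D / k_n) = √(2 × 12 / 7.68) = 1.77 V.
V_GS = 0.404 + 1.77 = 2.17 V.

V_GS = 2.17 V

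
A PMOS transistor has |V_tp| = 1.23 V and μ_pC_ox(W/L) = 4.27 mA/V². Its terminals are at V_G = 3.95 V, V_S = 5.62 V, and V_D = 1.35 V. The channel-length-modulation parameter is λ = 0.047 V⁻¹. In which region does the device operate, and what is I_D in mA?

Saturation; I_D = 0.496 mA

V_SG = V_S − V_G = 5.62 − 3.95 = 1.67 V; V_SD = V_S − V_D = 5.62 − 1.35 = 4.27 V.
V_ov = V_SG − |V_tp| = 1.67 − 1.23 = 0.44 V.
Since V_SD = 4.27 V ≥ V_ov = 0.44 V, the device is in saturation.
I_D = ½ k_p V_ov² (1 + λ V_SD) = 0.5 × 4.27 × 0.44² × (1 + 0.047 × 4.27) = 0.496 mA.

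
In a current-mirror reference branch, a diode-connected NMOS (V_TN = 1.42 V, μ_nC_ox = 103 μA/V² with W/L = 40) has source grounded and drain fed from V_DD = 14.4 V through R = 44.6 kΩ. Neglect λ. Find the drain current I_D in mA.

I_D = 0.283 mA

With gate tied to drain, V_GS = V_DS ≥ V_GS − V_TN, so the device is in saturation.
k_n = μ_nC_ox · (W/L) = 4.12 mA/V².
KCL at the drain: ½ k_n (V_GS − V_TN)² = (V_DD − V_GS)/R.
Let x = V_GS − 1.42. Then 91.9 x² + x − 12.98 = 0, giving x = 0.37 V (positive root), so V_GS = 1.79 V.
I_D = (V_DD − V_GS)/R = (14.4 − 1.79) / 44.6 = 0.283 mA.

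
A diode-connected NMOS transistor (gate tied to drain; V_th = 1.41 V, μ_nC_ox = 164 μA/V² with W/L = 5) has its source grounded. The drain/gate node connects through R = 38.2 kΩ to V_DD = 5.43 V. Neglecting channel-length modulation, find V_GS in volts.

With gate tied to drain, V_GS = V_DS ≥ V_GS − V_th, so the device is in saturation.
k_n = μ_nC_ox · (W/L) = 0.82 mA/V².
KCL at the drain: ½ k_n (V_GS − V_th)² = (V_DD − V_GS)/R.
Let x = V_GS − 1.41. Then 15.7 x² + x − 4.02 = 0, giving x = 0.476 V (positive root), so V_GS = 1.89 V.
I_D = (V_DD − V_GS)/R = (5.43 − 1.89) / 38.2 = 0.0928 mA.

V_GS = 1.89 V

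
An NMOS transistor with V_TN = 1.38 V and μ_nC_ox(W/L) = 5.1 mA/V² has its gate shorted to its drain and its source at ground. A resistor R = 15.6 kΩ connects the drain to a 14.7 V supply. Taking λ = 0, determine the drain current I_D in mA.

With gate tied to drain, V_GS = V_DS ≥ V_GS − V_TN, so the device is in saturation.
KCL at the drain: ½ k_n (V_GS − V_TN)² = (V_DD − V_GS)/R.
Let x = V_GS − 1.38. Then 39.8 x² + x − 13.32 = 0, giving x = 0.566 V (positive root), so V_GS = 1.95 V.
I_D = (V_DD − V_GS)/R = (14.7 − 1.95) / 15.6 = 0.818 mA.

I_D = 0.818 mA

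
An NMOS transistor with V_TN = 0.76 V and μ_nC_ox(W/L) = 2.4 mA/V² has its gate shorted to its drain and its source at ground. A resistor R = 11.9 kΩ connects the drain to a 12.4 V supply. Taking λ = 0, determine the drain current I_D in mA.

With gate tied to drain, V_GS = V_DS ≥ V_GS − V_TN, so the device is in saturation.
KCL at the drain: ½ k_n (V_GS − V_TN)² = (V_DD − V_GS)/R.
Let x = V_GS − 0.76. Then 14.3 x² + x − 11.64 = 0, giving x = 0.869 V (positive root), so V_GS = 1.63 V.
I_D = (V_DD − V_GS)/R = (12.4 − 1.63) / 11.9 = 0.905 mA.

I_D = 0.905 mA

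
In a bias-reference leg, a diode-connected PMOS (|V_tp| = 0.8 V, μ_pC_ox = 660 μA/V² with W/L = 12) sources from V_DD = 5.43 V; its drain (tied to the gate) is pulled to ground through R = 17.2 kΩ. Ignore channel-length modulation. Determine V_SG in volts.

V_SG = 1.05 V

With gate tied to drain, V_SG = V_SD ≥ V_SG − |V_tp|, so the device is in saturation.
k_p = μ_pC_ox · (W/L) = 7.92 mA/V².
KCL at the drain: ½ k_p (V_SG − |V_tp|)² = (V_DD − V_SG)/R.
Let x = V_SG − 0.8. Then 68.1 x² + x − 4.63 = 0, giving x = 0.253 V (positive root), so V_SG = 1.05 V.
I_D = (V_DD − V_SG)/R = (5.43 − 1.05) / 17.2 = 0.254 mA.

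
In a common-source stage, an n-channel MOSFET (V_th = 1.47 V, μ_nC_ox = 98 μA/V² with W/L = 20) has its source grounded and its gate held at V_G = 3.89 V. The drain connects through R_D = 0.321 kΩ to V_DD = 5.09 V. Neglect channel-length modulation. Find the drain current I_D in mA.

I_D = 5.74 mA

V_GS = V_G = 3.89 V, so V_ov = 3.89 − 1.47 = 2.42 V.
k_n = μ_nC_ox · (W/L) = 1.96 mA/V².
Assume saturation: I_D = ½ k_n V_ov² = 0.5 × 1.96 × 2.42² = 5.74 mA, giving V_DS = V_DD − I_D R_D = 5.09 − 5.74 × 0.321 = 3.25 V.
V_DS = 3.25 V ≥ V_ov = 2.42 V, confirming saturation.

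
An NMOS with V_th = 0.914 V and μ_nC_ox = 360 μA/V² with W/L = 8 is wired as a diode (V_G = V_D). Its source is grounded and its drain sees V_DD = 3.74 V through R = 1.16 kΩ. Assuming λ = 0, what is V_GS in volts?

With gate tied to drain, V_GS = V_DS ≥ V_GS − V_th, so the device is in saturation.
k_n = μ_nC_ox · (W/L) = 2.88 mA/V².
KCL at the drain: ½ k_n (V_GS − V_th)² = (V_DD − V_GS)/R.
Let x = V_GS − 0.914. Then 1.67 x² + x − 2.826 = 0, giving x = 1.04 V (positive root), so V_GS = 1.95 V.
I_D = (V_DD − V_GS)/R = (3.74 − 1.95) / 1.16 = 1.54 mA.

V_GS = 1.95 V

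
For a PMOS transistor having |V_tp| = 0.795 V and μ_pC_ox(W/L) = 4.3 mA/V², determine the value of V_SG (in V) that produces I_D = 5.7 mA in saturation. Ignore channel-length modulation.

In saturation I_D = ½ k_p (V_SG − |V_tp|)², so V_SG − |V_tp| = √(2 I_D / k_p) = √(2 × 5.7 / 4.3) = 1.63 V.
V_SG = 0.795 + 1.63 = 2.42 V.

V_SG = 2.42 V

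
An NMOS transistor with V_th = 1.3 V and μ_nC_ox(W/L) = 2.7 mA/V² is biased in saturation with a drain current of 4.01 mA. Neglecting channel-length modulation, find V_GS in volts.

V_GS = 3.02 V

In saturation I_D = ½ k_n (V_GS − V_th)², so V_GS − V_th = √(2 I_D / k_n) = √(2 × 4.01 / 2.7) = 1.72 V.
V_GS = 1.3 + 1.72 = 3.02 V.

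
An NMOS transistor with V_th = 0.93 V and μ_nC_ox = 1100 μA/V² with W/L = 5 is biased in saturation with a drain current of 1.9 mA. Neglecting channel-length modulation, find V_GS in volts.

k_n = μ_nC_ox · (W/L) = 5.5 mA/V².
In saturation I_D = ½ k_n (V_GS − V_th)², so V_GS − V_th = √(2 I_D / k_n) = √(2 × 1.9 / 5.5) = 0.831 V.
V_GS = 0.93 + 0.831 = 1.76 V.

V_GS = 1.76 V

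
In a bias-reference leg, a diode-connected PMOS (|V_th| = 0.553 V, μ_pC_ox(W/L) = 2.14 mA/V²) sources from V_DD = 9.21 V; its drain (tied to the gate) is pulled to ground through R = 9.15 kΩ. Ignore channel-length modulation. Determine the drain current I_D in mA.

I_D = 0.849 mA

With gate tied to drain, V_SG = V_SD ≥ V_SG − |V_th|, so the device is in saturation.
KCL at the drain: ½ k_p (V_SG − |V_th|)² = (V_DD − V_SG)/R.
Let x = V_SG − 0.553. Then 9.79 x² + x − 8.657 = 0, giving x = 0.891 V (positive root), so V_SG = 1.44 V.
I_D = (V_DD − V_SG)/R = (9.21 − 1.44) / 9.15 = 0.849 mA.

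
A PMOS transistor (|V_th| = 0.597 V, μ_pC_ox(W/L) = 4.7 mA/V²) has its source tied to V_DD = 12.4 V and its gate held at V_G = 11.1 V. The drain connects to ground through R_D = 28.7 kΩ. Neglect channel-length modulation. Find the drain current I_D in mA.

V_SG = V_DD − V_G = 12.4 − 11.1 = 1.3 V, so V_ov = 1.3 − 0.597 = 0.703 V.
Assume saturation: I_D = ½ k_p V_ov² = 0.5 × 4.7 × 0.703² = 1.16 mA, giving V_SD = V_DD − I_D R_D = 12.4 − 1.16 × 28.7 = -20.9 V.
But -20.9 V < V_ov = 0.703 V, so the device is actually in triode.
In triode I_D = k_p[V_ov V_SD − ½ V_SD²] and I_D = (V_DD − V_SD)/R_D. Equating: 67.4 V_SD² − 95.83 V_SD + 12.4 = 0, giving V_SD = 0.144 V (the root below V_ov).
I_D = (12.4 − 0.144) / 28.7 = 0.427 mA.

I_D = 0.427 mA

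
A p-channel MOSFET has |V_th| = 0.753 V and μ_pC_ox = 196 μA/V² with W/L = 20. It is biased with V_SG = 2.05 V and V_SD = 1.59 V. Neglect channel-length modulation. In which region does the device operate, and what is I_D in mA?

Saturation; I_D = 3.30 mA

k_p = μ_pC_ox · (W/L) = 3.92 mA/V².
V_ov = V_SG − |V_th| = 2.05 − 0.753 = 1.3 V.
Since V_SD = 1.59 V ≥ V_ov = 1.3 V, the device is in saturation.
I_D = ½ k_p V_ov² = 0.5 × 3.92 × 1.3² = 3.3 mA.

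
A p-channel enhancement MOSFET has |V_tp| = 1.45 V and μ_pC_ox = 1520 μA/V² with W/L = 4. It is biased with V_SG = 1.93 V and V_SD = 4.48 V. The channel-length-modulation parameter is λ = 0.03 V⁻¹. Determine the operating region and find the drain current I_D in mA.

Saturation; I_D = 0.795 mA

k_p = μ_pC_ox · (W/L) = 6.08 mA/V².
V_ov = V_SG − |V_tp| = 1.93 − 1.45 = 0.48 V.
Since V_SD = 4.48 V ≥ V_ov = 0.48 V, the device is in saturation.
I_D = ½ k_p V_ov² (1 + λ V_SD) = 0.5 × 6.08 × 0.48² × (1 + 0.03 × 4.48) = 0.795 mA.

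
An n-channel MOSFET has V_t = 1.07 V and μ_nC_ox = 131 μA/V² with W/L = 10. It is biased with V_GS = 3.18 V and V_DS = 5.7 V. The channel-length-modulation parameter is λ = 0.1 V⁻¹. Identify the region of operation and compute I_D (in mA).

k_n = μ_nC_ox · (W/L) = 1.31 mA/V².
V_ov = V_GS − V_t = 3.18 − 1.07 = 2.11 V.
Since V_DS = 5.7 V ≥ V_ov = 2.11 V, the device is in saturation.
I_D = ½ k_n V_ov² (1 + λ V_DS) = 0.5 × 1.31 × 2.11² × (1 + 0.1 × 5.7) = 4.58 mA.

Saturation; I_D = 4.58 mA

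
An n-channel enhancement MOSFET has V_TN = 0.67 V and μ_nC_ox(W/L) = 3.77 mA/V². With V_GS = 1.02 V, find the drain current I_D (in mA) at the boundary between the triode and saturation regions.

At the boundary V_DS = V_ov = V_GS − V_TN = 1.02 − 0.67 = 0.35 V.
I_D = ½ k_n V_ov² = 0.5 × 3.77 × 0.35² = 0.231 mA.

I_D = 0.231 mA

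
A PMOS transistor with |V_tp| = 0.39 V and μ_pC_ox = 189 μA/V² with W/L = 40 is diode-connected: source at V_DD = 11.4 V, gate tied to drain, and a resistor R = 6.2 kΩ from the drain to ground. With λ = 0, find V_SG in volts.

V_SG = 1.05 V

With gate tied to drain, V_SG = V_SD ≥ V_SG − |V_tp|, so the device is in saturation.
k_p = μ_pC_ox · (W/L) = 7.56 mA/V².
KCL at the drain: ½ k_p (V_SG − |V_tp|)² = (V_DD − V_SG)/R.
Let x = V_SG − 0.39. Then 23.4 x² + x − 11.01 = 0, giving x = 0.664 V (positive root), so V_SG = 1.05 V.
I_D = (V_DD − V_SG)/R = (11.4 − 1.05) / 6.2 = 1.67 mA.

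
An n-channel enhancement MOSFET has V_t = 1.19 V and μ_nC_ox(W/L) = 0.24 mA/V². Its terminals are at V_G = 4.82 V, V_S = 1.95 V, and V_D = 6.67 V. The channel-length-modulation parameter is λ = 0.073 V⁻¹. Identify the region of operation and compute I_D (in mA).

Saturation; I_D = 0.455 mA

V_GS = V_G − V_S = 4.82 − 1.95 = 2.87 V; V_DS = V_D − V_S = 6.67 − 1.95 = 4.72 V.
V_ov = V_GS − V_t = 2.87 − 1.19 = 1.68 V.
Since V_DS = 4.72 V ≥ V_ov = 1.68 V, the device is in saturation.
I_D = ½ k_n V_ov² (1 + λ V_DS) = 0.5 × 0.24 × 1.68² × (1 + 0.073 × 4.72) = 0.455 mA.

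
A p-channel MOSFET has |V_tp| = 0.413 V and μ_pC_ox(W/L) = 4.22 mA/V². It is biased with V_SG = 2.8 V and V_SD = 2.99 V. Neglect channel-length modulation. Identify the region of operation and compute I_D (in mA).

V_ov = V_SG − |V_tp| = 2.8 − 0.413 = 2.39 V.
Since V_SD = 2.99 V ≥ V_ov = 2.39 V, the device is in saturation.
I_D = ½ k_p V_ov² = 0.5 × 4.22 × 2.39² = 12 mA.

Saturation; I_D = 12.0 mA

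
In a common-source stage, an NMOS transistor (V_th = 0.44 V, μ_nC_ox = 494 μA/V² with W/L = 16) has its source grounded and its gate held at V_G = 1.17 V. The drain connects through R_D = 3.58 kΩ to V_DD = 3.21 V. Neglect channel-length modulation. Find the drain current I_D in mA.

V_GS = V_G = 1.17 V, so V_ov = 1.17 − 0.44 = 0.73 V.
k_n = μ_nC_ox · (W/L) = 7.904 mA/V².
Assume saturation: I_D = ½ k_n V_ov² = 0.5 × 7.904 × 0.73² = 2.11 mA, giving V_DS = V_DD − I_D R_D = 3.21 − 2.11 × 3.58 = -4.33 V.
But -4.33 V < V_ov = 0.73 V, so the device is actually in triode.
In triode I_D = k_n[V_ov V_DS − ½ V_DS²] and I_D = (V_DD − V_DS)/R_D. Equating: 14.1 V_DS² − 21.66 V_DS + 3.21 = 0, giving V_DS = 0.166 V (the root below V_ov).
I_D = (3.21 − 0.166) / 3.58 = 0.85 mA.

I_D = 0.850 mA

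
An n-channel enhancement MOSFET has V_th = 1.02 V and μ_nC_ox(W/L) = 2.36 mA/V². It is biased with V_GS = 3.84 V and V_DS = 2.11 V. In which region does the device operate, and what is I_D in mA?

V_ov = V_GS − V_th = 3.84 − 1.02 = 2.82 V.
Since V_DS = 2.11 V < V_ov = 2.82 V, the device is in the triode region.
I_D = k_n [V_ov · V_DS − ½ V_DS²] = 2.36 × [2.82 × 2.11 − 0.5 × 2.11²] = 8.79 mA.

Triode; I_D = 8.79 mA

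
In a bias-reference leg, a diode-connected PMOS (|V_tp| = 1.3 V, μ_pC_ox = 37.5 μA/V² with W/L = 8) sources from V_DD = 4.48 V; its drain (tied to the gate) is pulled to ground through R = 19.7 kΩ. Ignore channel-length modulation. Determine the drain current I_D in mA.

I_D = 0.117 mA

With gate tied to drain, V_SG = V_SD ≥ V_SG − |V_tp|, so the device is in saturation.
k_p = μ_pC_ox · (W/L) = 0.3 mA/V².
KCL at the drain: ½ k_p (V_SG − |V_tp|)² = (V_DD − V_SG)/R.
Let x = V_SG − 1.3. Then 2.95 x² + x − 3.18 = 0, giving x = 0.882 V (positive root), so V_SG = 2.18 V.
I_D = (V_DD − V_SG)/R = (4.48 − 2.18) / 19.7 = 0.117 mA.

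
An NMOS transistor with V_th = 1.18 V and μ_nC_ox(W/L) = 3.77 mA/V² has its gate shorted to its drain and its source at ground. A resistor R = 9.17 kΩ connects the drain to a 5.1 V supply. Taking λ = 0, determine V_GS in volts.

With gate tied to drain, V_GS = V_DS ≥ V_GS − V_th, so the device is in saturation.
KCL at the drain: ½ k_n (V_GS − V_th)² = (V_DD − V_GS)/R.
Let x = V_GS − 1.18. Then 17.3 x² + x − 3.92 = 0, giving x = 0.448 V (positive root), so V_GS = 1.63 V.
I_D = (V_DD − V_GS)/R = (5.1 − 1.63) / 9.17 = 0.379 mA.

V_GS = 1.63 V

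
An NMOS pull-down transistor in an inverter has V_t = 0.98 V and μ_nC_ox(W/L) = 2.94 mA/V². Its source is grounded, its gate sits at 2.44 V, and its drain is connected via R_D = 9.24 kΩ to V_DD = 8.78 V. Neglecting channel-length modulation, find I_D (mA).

I_D = 0.925 mA

V_GS = V_G = 2.44 V, so V_ov = 2.44 − 0.98 = 1.46 V.
Assume saturation: I_D = ½ k_n V_ov² = 0.5 × 2.94 × 1.46² = 3.13 mA, giving V_DS = V_DD − I_D R_D = 8.78 − 3.13 × 9.24 = -20.2 V.
But -20.2 V < V_ov = 1.46 V, so the device is actually in triode.
In triode I_D = k_n[V_ov V_DS − ½ V_DS²] and I_D = (V_DD − V_DS)/R_D. Equating: 13.6 V_DS² − 40.66 V_DS + 8.78 = 0, giving V_DS = 0.234 V (the root below V_ov).
I_D = (8.78 − 0.234) / 9.24 = 0.925 mA.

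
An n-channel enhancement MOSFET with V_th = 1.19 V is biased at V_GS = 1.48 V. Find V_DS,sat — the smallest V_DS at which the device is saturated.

The boundary between triode and saturation is V_DS = V_GS − V_th = V_ov.
V_ov = 1.48 − 1.19 = 0.29 V.

V_DS,sat = 0.290 V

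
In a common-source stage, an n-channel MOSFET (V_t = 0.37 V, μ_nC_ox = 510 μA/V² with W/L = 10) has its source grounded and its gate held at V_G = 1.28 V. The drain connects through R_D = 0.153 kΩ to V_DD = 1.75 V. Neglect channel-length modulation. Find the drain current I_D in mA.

I_D = 2.11 mA

V_GS = V_G = 1.28 V, so V_ov = 1.28 − 0.37 = 0.91 V.
k_n = μ_nC_ox · (W/L) = 5.1 mA/V².
Assume saturation: I_D = ½ k_n V_ov² = 0.5 × 5.1 × 0.91² = 2.11 mA, giving V_DS = V_DD − I_D R_D = 1.75 − 2.11 × 0.153 = 1.43 V.
V_DS = 1.43 V ≥ V_ov = 0.91 V, confirming saturation.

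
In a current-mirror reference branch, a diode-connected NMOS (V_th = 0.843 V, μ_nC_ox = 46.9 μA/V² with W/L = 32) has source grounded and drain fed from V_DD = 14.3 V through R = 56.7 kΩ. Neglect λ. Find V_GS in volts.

With gate tied to drain, V_GS = V_DS ≥ V_GS − V_th, so the device is in saturation.
k_n = μ_nC_ox · (W/L) = 1.501 mA/V².
KCL at the drain: ½ k_n (V_GS − V_th)² = (V_DD − V_GS)/R.
Let x = V_GS − 0.843. Then 42.5 x² + x − 13.46 = 0, giving x = 0.551 V (positive root), so V_GS = 1.39 V.
I_D = (V_DD − V_GS)/R = (14.3 − 1.39) / 56.7 = 0.228 mA.

V_GS = 1.39 V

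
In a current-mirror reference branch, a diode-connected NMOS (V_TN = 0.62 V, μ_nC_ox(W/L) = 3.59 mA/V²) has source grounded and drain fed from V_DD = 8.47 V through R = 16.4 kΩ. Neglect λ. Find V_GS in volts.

With gate tied to drain, V_GS = V_DS ≥ V_GS − V_TN, so the device is in saturation.
KCL at the drain: ½ k_n (V_GS − V_TN)² = (V_DD − V_GS)/R.
Let x = V_GS − 0.62. Then 29.4 x² + x − 7.85 = 0, giving x = 0.5 V (positive root), so V_GS = 1.12 V.
I_D = (V_DD − V_GS)/R = (8.47 − 1.12) / 16.4 = 0.448 mA.

V_GS = 1.12 V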